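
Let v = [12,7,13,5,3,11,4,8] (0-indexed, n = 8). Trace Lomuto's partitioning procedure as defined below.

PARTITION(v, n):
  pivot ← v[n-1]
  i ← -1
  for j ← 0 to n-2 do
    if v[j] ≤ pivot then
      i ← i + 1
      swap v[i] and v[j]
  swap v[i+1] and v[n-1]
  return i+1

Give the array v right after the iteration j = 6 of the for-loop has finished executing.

pivot = v[7] = 8; i = -1
j=0: v[0]=12 > 8 → no swap
j=1: v[1]=7 ≤ 8 → i=0, swap v[0],v[1] → [7,12,13,5,3,11,4,8]
j=2: v[2]=13 > 8 → no swap
j=3: v[3]=5 ≤ 8 → i=1, swap v[1],v[3] → [7,5,13,12,3,11,4,8]
j=4: v[4]=3 ≤ 8 → i=2, swap v[2],v[4] → [7,5,3,12,13,11,4,8]
j=5: v[5]=11 > 8 → no swap
j=6: v[6]=4 ≤ 8 → i=3, swap v[3],v[6] → [7,5,3,4,13,11,12,8]
(after j=6) v = [7,5,3,4,13,11,12,8]

[7,5,3,4,13,11,12,8]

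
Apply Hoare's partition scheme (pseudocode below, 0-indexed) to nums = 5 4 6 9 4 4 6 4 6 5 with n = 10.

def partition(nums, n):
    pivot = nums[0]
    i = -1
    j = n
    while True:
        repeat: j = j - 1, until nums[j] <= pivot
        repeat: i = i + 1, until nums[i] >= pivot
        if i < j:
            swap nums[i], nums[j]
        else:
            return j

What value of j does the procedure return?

pivot = nums[0] = 5; i = -1, j = 10
j→9 (nums[9]=5≤5), i→0 (nums[0]=5≥5); i<j, swap → 5 4 6 9 4 4 6 4 6 5
j→7 (nums[7]=4≤5), i→2 (nums[2]=6≥5); i<j, swap → 5 4 4 9 4 4 6 6 6 5
j→5 (nums[5]=4≤5), i→3 (nums[3]=9≥5); i<j, swap → 5 4 4 4 4 9 6 6 6 5
j→4, i→5; i≥j, return j=4. nums = 5 4 4 4 4 9 6 6 6 5

4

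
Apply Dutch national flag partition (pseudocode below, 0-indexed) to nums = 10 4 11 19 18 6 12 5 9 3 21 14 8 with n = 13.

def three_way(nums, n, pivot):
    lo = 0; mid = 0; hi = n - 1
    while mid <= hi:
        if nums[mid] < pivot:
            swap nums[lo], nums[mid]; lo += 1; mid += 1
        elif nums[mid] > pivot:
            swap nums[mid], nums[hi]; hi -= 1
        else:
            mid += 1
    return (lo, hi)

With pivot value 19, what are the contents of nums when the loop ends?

10 4 11 18 6 12 5 9 3 8 14 19 21

pivot = 19; lo=0, mid=0, hi=12
nums[mid]=10<19: swap nums[0],nums[0]; lo=1,mid=1 → 10 4 11 19 18 6 12 5 9 3 21 14 8
nums[mid]=4<19: swap nums[1],nums[1]; lo=2,mid=2 → 10 4 11 19 18 6 12 5 9 3 21 14 8
nums[mid]=11<19: swap nums[2],nums[2]; lo=3,mid=3 → 10 4 11 19 18 6 12 5 9 3 21 14 8
nums[mid]=19=19: mid=4
nums[mid]=18<19: swap nums[3],nums[4]; lo=4,mid=5 → 10 4 11 18 19 6 12 5 9 3 21 14 8
nums[mid]=6<19: swap nums[4],nums[5]; lo=5,mid=6 → 10 4 11 18 6 19 12 5 9 3 21 14 8
nums[mid]=12<19: swap nums[5],nums[6]; lo=6,mid=7 → 10 4 11 18 6 12 19 5 9 3 21 14 8
nums[mid]=5<19: swap nums[6],nums[7]; lo=7,mid=8 → 10 4 11 18 6 12 5 19 9 3 21 14 8
nums[mid]=9<19: swap nums[7],nums[8]; lo=8,mid=9 → 10 4 11 18 6 12 5 9 19 3 21 14 8
nums[mid]=3<19: swap nums[8],nums[9]; lo=9,mid=10 → 10 4 11 18 6 12 5 9 3 19 21 14 8
nums[mid]=21>19: swap nums[10],nums[12]; hi=11 → 10 4 11 18 6 12 5 9 3 19 8 14 21
nums[mid]=8<19: swap nums[9],nums[10]; lo=10,mid=11 → 10 4 11 18 6 12 5 9 3 8 19 14 21
nums[mid]=14<19: swap nums[10],nums[11]; lo=11,mid=12 → 10 4 11 18 6 12 5 9 3 8 14 19 21
end: lo=11, hi=11; nums = 10 4 11 18 6 12 5 9 3 8 14 19 21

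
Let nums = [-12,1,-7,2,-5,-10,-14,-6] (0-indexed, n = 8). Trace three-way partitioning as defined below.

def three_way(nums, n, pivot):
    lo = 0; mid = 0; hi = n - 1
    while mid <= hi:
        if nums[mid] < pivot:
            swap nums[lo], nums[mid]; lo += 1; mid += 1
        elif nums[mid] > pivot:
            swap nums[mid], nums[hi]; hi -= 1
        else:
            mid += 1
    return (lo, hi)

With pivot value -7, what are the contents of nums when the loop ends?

[-12,-14,-10,-7,-5,2,-6,1]

pivot = -7; lo=0, mid=0, hi=7
nums[mid]=-12<-7: swap nums[0],nums[0]; lo=1,mid=1 → [-12,1,-7,2,-5,-10,-14,-6]
nums[mid]=1>-7: swap nums[1],nums[7]; hi=6 → [-12,-6,-7,2,-5,-10,-14,1]
nums[mid]=-6>-7: swap nums[1],nums[6]; hi=5 → [-12,-14,-7,2,-5,-10,-6,1]
nums[mid]=-14<-7: swap nums[1],nums[1]; lo=2,mid=2 → [-12,-14,-7,2,-5,-10,-6,1]
nums[mid]=-7=-7: mid=3
nums[mid]=2>-7: swap nums[3],nums[5]; hi=4 → [-12,-14,-7,-10,-5,2,-6,1]
nums[mid]=-10<-7: swap nums[2],nums[3]; lo=3,mid=4 → [-12,-14,-10,-7,-5,2,-6,1]
nums[mid]=-5>-7: swap nums[4],nums[4]; hi=3 → [-12,-14,-10,-7,-5,2,-6,1]
end: lo=3, hi=3; nums = [-12,-14,-10,-7,-5,2,-6,1]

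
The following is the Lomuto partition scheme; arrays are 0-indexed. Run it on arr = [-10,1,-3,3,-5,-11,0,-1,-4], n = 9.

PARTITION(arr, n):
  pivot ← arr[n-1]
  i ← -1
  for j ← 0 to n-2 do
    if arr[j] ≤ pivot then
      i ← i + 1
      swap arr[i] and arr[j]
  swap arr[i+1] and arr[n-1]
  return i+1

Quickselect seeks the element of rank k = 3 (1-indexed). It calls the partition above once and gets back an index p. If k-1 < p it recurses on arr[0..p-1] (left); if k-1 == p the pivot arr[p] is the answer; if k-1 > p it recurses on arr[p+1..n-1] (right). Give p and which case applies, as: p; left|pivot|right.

pivot=-4, i=-1
j=0: -10≤-4, i=0, swap(0,0) ⇒ [-10,1,-3,3,-5,-11,0,-1,-4]
j=1: 1>-4, skip
j=2: -3>-4, skip
j=3: 3>-4, skip
j=4: -5≤-4, i=1, swap(1,4) ⇒ [-10,-5,-3,3,1,-11,0,-1,-4]
j=5: -11≤-4, i=2, swap(2,5) ⇒ [-10,-5,-11,3,1,-3,0,-1,-4]
j=6: 0>-4, skip
j=7: -1>-4, skip
swap(3,8) ⇒ [-10,-5,-11,-4,1,-3,0,-1,3]; return 3
p = 3; k-1 = 2 < 3 ⇒ left

3; left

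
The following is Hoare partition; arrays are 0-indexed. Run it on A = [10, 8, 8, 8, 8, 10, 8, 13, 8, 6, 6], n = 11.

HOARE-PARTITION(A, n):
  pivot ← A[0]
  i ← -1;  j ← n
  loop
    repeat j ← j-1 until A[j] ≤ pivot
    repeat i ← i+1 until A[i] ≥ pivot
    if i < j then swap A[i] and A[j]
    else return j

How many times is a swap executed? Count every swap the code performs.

3

pivot = A[0] = 10; i = -1, j = 11
j→10 (A[10]=6≤10), i→0 (A[0]=10≥10); i<j, swap → [6, 8, 8, 8, 8, 10, 8, 13, 8, 6, 10]
j→9 (A[9]=6≤10), i→5 (A[5]=10≥10); i<j, swap → [6, 8, 8, 8, 8, 6, 8, 13, 8, 10, 10]
j→8 (A[8]=8≤10), i→7 (A[7]=13≥10); i<j, swap → [6, 8, 8, 8, 8, 6, 8, 8, 13, 10, 10]
j→7, i→8; i≥j, return j=7. A = [6, 8, 8, 8, 8, 6, 8, 8, 13, 10, 10]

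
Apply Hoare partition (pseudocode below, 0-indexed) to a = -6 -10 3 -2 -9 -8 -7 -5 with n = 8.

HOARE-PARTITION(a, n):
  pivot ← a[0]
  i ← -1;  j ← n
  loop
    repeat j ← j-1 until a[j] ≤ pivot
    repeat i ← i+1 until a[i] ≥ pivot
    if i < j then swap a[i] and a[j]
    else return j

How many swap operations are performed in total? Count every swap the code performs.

3

pivot=-6
j stops at 6 (-7), i stops at 0 (-6); swap ⇒ -7 -10 3 -2 -9 -8 -6 -5
j stops at 5 (-8), i stops at 2 (3); swap ⇒ -7 -10 -8 -2 -9 3 -6 -5
j stops at 4 (-9), i stops at 3 (-2); swap ⇒ -7 -10 -8 -9 -2 3 -6 -5
j stops at 3, i stops at 4; i≥j ⇒ return 3. a=-7 -10 -8 -9 -2 3 -6 -5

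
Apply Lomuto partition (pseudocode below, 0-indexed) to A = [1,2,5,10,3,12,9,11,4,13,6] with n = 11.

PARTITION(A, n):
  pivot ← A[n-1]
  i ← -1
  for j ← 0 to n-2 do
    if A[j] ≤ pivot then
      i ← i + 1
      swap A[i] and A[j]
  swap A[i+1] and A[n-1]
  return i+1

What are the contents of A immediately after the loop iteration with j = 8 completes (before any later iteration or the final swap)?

[1,2,5,3,4,12,9,11,10,13,6]

pivot=6, i=-1
j=0: 1≤6, i=0, swap(0,0) ⇒ [1,2,5,10,3,12,9,11,4,13,6]
j=1: 2≤6, i=1, swap(1,1) ⇒ [1,2,5,10,3,12,9,11,4,13,6]
j=2: 5≤6, i=2, swap(2,2) ⇒ [1,2,5,10,3,12,9,11,4,13,6]
j=3: 10>6, skip
j=4: 3≤6, i=3, swap(3,4) ⇒ [1,2,5,3,10,12,9,11,4,13,6]
j=5: 12>6, skip
j=6: 9>6, skip
j=7: 11>6, skip
j=8: 4≤6, i=4, swap(4,8) ⇒ [1,2,5,3,4,12,9,11,10,13,6]
(after j=8) A = [1,2,5,3,4,12,9,11,10,13,6]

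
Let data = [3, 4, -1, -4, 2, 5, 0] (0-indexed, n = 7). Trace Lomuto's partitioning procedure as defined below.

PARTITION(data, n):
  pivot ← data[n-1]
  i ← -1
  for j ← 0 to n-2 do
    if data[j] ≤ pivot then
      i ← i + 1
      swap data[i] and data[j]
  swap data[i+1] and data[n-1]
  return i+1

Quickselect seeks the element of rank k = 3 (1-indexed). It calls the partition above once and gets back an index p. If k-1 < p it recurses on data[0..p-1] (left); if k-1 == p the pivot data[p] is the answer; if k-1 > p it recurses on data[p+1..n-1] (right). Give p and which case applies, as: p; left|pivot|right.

2; pivot

pivot=0, i=-1
j=0: 3>0, skip
j=1: 4>0, skip
j=2: -1≤0, i=0, swap(0,2) ⇒ [-1, 4, 3, -4, 2, 5, 0]
j=3: -4≤0, i=1, swap(1,3) ⇒ [-1, -4, 3, 4, 2, 5, 0]
j=4: 2>0, skip
j=5: 5>0, skip
swap(2,6) ⇒ [-1, -4, 0, 4, 2, 5, 3]; return 2
p = 2; k-1 = 2 == 2 ⇒ pivot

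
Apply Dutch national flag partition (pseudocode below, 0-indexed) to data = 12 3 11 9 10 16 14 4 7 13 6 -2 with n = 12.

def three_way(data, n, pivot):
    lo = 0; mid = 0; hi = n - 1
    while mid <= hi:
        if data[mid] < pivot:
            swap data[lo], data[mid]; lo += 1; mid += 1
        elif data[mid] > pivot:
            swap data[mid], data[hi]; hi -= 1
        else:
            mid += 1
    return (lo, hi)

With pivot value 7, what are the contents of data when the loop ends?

-2 3 6 4 7 14 16 10 13 9 11 12

lo=0 mid=0 hi=11
12>7: swap(0,11), hi=10 ⇒ -2 3 11 9 10 16 14 4 7 13 6 12
-2<7: swap(0,0), lo=1 mid=1 ⇒ -2 3 11 9 10 16 14 4 7 13 6 12
3<7: swap(1,1), lo=2 mid=2 ⇒ -2 3 11 9 10 16 14 4 7 13 6 12
11>7: swap(2,10), hi=9 ⇒ -2 3 6 9 10 16 14 4 7 13 11 12
6<7: swap(2,2), lo=3 mid=3 ⇒ -2 3 6 9 10 16 14 4 7 13 11 12
9>7: swap(3,9), hi=8 ⇒ -2 3 6 13 10 16 14 4 7 9 11 12
13>7: swap(3,8), hi=7 ⇒ -2 3 6 7 10 16 14 4 13 9 11 12
7=7: mid=4
10>7: swap(4,7), hi=6 ⇒ -2 3 6 7 4 16 14 10 13 9 11 12
4<7: swap(3,4), lo=4 mid=5 ⇒ -2 3 6 4 7 16 14 10 13 9 11 12
16>7: swap(5,6), hi=5 ⇒ -2 3 6 4 7 14 16 10 13 9 11 12
14>7: swap(5,5), hi=4 ⇒ -2 3 6 4 7 14 16 10 13 9 11 12
done. lo=4 hi=4; data=-2 3 6 4 7 14 16 10 13 9 11 12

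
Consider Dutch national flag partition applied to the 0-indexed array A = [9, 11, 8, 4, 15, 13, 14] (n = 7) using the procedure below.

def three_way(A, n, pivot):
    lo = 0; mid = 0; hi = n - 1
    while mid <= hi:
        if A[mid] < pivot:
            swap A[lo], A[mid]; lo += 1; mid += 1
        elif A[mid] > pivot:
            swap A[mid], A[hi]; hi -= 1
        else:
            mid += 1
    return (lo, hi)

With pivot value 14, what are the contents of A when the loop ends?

pivot = 14; lo=0, mid=0, hi=6
A[mid]=9<14: swap A[0],A[0]; lo=1,mid=1 → [9, 11, 8, 4, 15, 13, 14]
A[mid]=11<14: swap A[1],A[1]; lo=2,mid=2 → [9, 11, 8, 4, 15, 13, 14]
A[mid]=8<14: swap A[2],A[2]; lo=3,mid=3 → [9, 11, 8, 4, 15, 13, 14]
A[mid]=4<14: swap A[3],A[3]; lo=4,mid=4 → [9, 11, 8, 4, 15, 13, 14]
A[mid]=15>14: swap A[4],A[6]; hi=5 → [9, 11, 8, 4, 14, 13, 15]
A[mid]=14=14: mid=5
A[mid]=13<14: swap A[4],A[5]; lo=5,mid=6 → [9, 11, 8, 4, 13, 14, 15]
end: lo=5, hi=5; A = [9, 11, 8, 4, 13, 14, 15]

[9, 11, 8, 4, 13, 14, 15]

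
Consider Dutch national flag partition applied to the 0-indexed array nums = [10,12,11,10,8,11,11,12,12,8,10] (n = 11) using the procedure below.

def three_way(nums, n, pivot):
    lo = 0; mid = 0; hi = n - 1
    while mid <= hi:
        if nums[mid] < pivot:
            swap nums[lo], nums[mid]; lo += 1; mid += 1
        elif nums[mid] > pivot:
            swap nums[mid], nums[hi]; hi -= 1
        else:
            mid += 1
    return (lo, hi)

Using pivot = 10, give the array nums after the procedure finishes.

lo=0 mid=0 hi=10
10=10: mid=1
12>10: swap(1,10), hi=9 ⇒ [10,10,11,10,8,11,11,12,12,8,12]
10=10: mid=2
11>10: swap(2,9), hi=8 ⇒ [10,10,8,10,8,11,11,12,12,11,12]
8<10: swap(0,2), lo=1 mid=3 ⇒ [8,10,10,10,8,11,11,12,12,11,12]
10=10: mid=4
8<10: swap(1,4), lo=2 mid=5 ⇒ [8,8,10,10,10,11,11,12,12,11,12]
11>10: swap(5,8), hi=7 ⇒ [8,8,10,10,10,12,11,12,11,11,12]
12>10: swap(5,7), hi=6 ⇒ [8,8,10,10,10,12,11,12,11,11,12]
12>10: swap(5,6), hi=5 ⇒ [8,8,10,10,10,11,12,12,11,11,12]
11>10: swap(5,5), hi=4 ⇒ [8,8,10,10,10,11,12,12,11,11,12]
done. lo=2 hi=4; nums=[8,8,10,10,10,11,12,12,11,11,12]

[8,8,10,10,10,11,12,12,11,11,12]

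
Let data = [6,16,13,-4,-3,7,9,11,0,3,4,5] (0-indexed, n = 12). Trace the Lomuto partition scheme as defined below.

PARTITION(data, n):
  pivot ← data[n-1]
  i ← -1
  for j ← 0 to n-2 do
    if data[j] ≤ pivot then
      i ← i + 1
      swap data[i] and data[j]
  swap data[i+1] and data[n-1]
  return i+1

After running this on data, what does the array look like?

[-4,-3,0,3,4,5,9,11,13,6,16,7]

pivot = data[11] = 5; i = -1
j=0: data[0]=6 > 5 → no swap
j=1: data[1]=16 > 5 → no swap
j=2: data[2]=13 > 5 → no swap
j=3: data[3]=-4 ≤ 5 → i=0, swap data[0],data[3] → [-4,16,13,6,-3,7,9,11,0,3,4,5]
j=4: data[4]=-3 ≤ 5 → i=1, swap data[1],data[4] → [-4,-3,13,6,16,7,9,11,0,3,4,5]
j=5: data[5]=7 > 5 → no swap
j=6: data[6]=9 > 5 → no swap
j=7: data[7]=11 > 5 → no swap
j=8: data[8]=0 ≤ 5 → i=2, swap data[2],data[8] → [-4,-3,0,6,16,7,9,11,13,3,4,5]
j=9: data[9]=3 ≤ 5 → i=3, swap data[3],data[9] → [-4,-3,0,3,16,7,9,11,13,6,4,5]
j=10: data[10]=4 ≤ 5 → i=4, swap data[4],data[10] → [-4,-3,0,3,4,7,9,11,13,6,16,5]
final swap data[5],data[11] → [-4,-3,0,3,4,5,9,11,13,6,16,7]; return 5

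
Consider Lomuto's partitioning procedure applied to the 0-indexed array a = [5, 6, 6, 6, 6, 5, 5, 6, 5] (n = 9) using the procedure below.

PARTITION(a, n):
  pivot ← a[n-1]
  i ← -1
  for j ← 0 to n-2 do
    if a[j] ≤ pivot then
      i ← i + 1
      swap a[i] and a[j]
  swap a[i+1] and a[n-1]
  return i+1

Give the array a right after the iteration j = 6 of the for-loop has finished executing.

pivot=5, i=-1
j=0: 5≤5, i=0, swap(0,0) ⇒ [5, 6, 6, 6, 6, 5, 5, 6, 5]
j=1: 6>5, skip
j=2: 6>5, skip
j=3: 6>5, skip
j=4: 6>5, skip
j=5: 5≤5, i=1, swap(1,5) ⇒ [5, 5, 6, 6, 6, 6, 5, 6, 5]
j=6: 5≤5, i=2, swap(2,6) ⇒ [5, 5, 5, 6, 6, 6, 6, 6, 5]
(after j=6) a = [5, 5, 5, 6, 6, 6, 6, 6, 5]

[5, 5, 5, 6, 6, 6, 6, 6, 5]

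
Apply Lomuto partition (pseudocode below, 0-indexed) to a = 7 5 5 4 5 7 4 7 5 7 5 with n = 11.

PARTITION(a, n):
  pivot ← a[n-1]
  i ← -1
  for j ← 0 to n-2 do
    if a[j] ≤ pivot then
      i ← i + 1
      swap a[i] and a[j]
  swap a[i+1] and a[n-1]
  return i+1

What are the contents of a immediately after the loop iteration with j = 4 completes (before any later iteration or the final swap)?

5 5 4 5 7 7 4 7 5 7 5

pivot = a[10] = 5; i = -1
j=0: a[0]=7 > 5 → no swap
j=1: a[1]=5 ≤ 5 → i=0, swap a[0],a[1] → 5 7 5 4 5 7 4 7 5 7 5
j=2: a[2]=5 ≤ 5 → i=1, swap a[1],a[2] → 5 5 7 4 5 7 4 7 5 7 5
j=3: a[3]=4 ≤ 5 → i=2, swap a[2],a[3] → 5 5 4 7 5 7 4 7 5 7 5
j=4: a[4]=5 ≤ 5 → i=3, swap a[3],a[4] → 5 5 4 5 7 7 4 7 5 7 5
(after j=4) a = 5 5 4 5 7 7 4 7 5 7 5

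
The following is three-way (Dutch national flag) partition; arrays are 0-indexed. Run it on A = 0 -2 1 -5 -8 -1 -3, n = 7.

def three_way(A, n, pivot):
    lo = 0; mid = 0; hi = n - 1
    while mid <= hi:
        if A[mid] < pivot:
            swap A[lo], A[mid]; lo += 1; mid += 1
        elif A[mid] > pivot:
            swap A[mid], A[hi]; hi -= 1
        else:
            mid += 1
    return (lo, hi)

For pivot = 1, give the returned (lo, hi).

(6, 6)

lo=0 mid=0 hi=6
0<1: swap(0,0), lo=1 mid=1 ⇒ 0 -2 1 -5 -8 -1 -3
-2<1: swap(1,1), lo=2 mid=2 ⇒ 0 -2 1 -5 -8 -1 -3
1=1: mid=3
-5<1: swap(2,3), lo=3 mid=4 ⇒ 0 -2 -5 1 -8 -1 -3
-8<1: swap(3,4), lo=4 mid=5 ⇒ 0 -2 -5 -8 1 -1 -3
-1<1: swap(4,5), lo=5 mid=6 ⇒ 0 -2 -5 -8 -1 1 -3
-3<1: swap(5,6), lo=6 mid=7 ⇒ 0 -2 -5 -8 -1 -3 1
done. lo=6 hi=6; A=0 -2 -5 -8 -1 -3 1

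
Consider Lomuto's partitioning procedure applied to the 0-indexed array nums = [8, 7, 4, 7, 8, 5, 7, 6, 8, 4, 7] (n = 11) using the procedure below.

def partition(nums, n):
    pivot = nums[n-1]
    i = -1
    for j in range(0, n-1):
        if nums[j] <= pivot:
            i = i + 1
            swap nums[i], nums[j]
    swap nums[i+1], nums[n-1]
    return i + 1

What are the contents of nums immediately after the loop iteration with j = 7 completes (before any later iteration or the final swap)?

[7, 4, 7, 5, 7, 6, 8, 8, 8, 4, 7]

pivot = nums[10] = 7; i = -1
j=0: nums[0]=8 > 7 → no swap
j=1: nums[1]=7 ≤ 7 → i=0, swap nums[0],nums[1] → [7, 8, 4, 7, 8, 5, 7, 6, 8, 4, 7]
j=2: nums[2]=4 ≤ 7 → i=1, swap nums[1],nums[2] → [7, 4, 8, 7, 8, 5, 7, 6, 8, 4, 7]
j=3: nums[3]=7 ≤ 7 → i=2, swap nums[2],nums[3] → [7, 4, 7, 8, 8, 5, 7, 6, 8, 4, 7]
j=4: nums[4]=8 > 7 → no swap
j=5: nums[5]=5 ≤ 7 → i=3, swap nums[3],nums[5] → [7, 4, 7, 5, 8, 8, 7, 6, 8, 4, 7]
j=6: nums[6]=7 ≤ 7 → i=4, swap nums[4],nums[6] → [7, 4, 7, 5, 7, 8, 8, 6, 8, 4, 7]
j=7: nums[7]=6 ≤ 7 → i=5, swap nums[5],nums[7] → [7, 4, 7, 5, 7, 6, 8, 8, 8, 4, 7]
(after j=7) nums = [7, 4, 7, 5, 7, 6, 8, 8, 8, 4, 7]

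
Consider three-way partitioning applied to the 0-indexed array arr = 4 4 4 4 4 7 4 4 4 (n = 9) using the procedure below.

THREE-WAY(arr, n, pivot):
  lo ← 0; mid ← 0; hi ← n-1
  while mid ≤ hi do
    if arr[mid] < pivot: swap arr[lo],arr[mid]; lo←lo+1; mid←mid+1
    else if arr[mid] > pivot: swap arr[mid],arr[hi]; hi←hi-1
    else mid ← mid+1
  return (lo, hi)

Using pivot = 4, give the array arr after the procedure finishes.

4 4 4 4 4 4 4 4 7

lo=0 mid=0 hi=8
4=4: mid=1
4=4: mid=2
4=4: mid=3
4=4: mid=4
4=4: mid=5
7>4: swap(5,8), hi=7 ⇒ 4 4 4 4 4 4 4 4 7
4=4: mid=6
4=4: mid=7
4=4: mid=8
done. lo=0 hi=7; arr=4 4 4 4 4 4 4 4 7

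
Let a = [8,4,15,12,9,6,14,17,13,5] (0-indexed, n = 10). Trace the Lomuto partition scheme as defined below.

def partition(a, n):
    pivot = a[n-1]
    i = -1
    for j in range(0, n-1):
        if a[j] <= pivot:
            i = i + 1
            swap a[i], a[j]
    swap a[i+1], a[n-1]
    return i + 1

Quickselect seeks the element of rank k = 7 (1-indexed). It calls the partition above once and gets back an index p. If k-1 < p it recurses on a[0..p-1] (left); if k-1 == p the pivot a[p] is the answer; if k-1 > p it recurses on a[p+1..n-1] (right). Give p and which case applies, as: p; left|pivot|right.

pivot=5, i=-1
j=0: 8>5, skip
j=1: 4≤5, i=0, swap(0,1) ⇒ [4,8,15,12,9,6,14,17,13,5]
j=2: 15>5, skip
j=3: 12>5, skip
j=4: 9>5, skip
j=5: 6>5, skip
j=6: 14>5, skip
j=7: 17>5, skip
j=8: 13>5, skip
swap(1,9) ⇒ [4,5,15,12,9,6,14,17,13,8]; return 1
p = 1; k-1 = 6 > 1 ⇒ right

1; right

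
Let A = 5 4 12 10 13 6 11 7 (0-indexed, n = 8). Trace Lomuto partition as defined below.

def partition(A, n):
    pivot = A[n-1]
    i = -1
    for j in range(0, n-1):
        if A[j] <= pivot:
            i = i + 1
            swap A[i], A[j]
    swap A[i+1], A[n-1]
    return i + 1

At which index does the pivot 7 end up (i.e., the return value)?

3

pivot = A[7] = 7; i = -1
j=0: A[0]=5 ≤ 7 → i=0, swap A[0],A[0] (no change) → 5 4 12 10 13 6 11 7
j=1: A[1]=4 ≤ 7 → i=1, swap A[1],A[1] (no change) → 5 4 12 10 13 6 11 7
j=2: A[2]=12 > 7 → no swap
j=3: A[3]=10 > 7 → no swap
j=4: A[4]=13 > 7 → no swap
j=5: A[5]=6 ≤ 7 → i=2, swap A[2],A[5] → 5 4 6 10 13 12 11 7
j=6: A[6]=11 > 7 → no swap
final swap A[3],A[7] → 5 4 6 7 13 12 11 10; return 3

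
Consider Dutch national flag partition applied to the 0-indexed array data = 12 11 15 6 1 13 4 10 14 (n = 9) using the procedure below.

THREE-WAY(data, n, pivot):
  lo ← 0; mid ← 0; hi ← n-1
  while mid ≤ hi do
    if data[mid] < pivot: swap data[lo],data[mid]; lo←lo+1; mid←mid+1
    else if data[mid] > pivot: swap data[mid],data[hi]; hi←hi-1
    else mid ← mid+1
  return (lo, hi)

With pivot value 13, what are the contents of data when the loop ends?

lo=0 mid=0 hi=8
12<13: swap(0,0), lo=1 mid=1 ⇒ 12 11 15 6 1 13 4 10 14
11<13: swap(1,1), lo=2 mid=2 ⇒ 12 11 15 6 1 13 4 10 14
15>13: swap(2,8), hi=7 ⇒ 12 11 14 6 1 13 4 10 15
14>13: swap(2,7), hi=6 ⇒ 12 11 10 6 1 13 4 14 15
10<13: swap(2,2), lo=3 mid=3 ⇒ 12 11 10 6 1 13 4 14 15
6<13: swap(3,3), lo=4 mid=4 ⇒ 12 11 10 6 1 13 4 14 15
1<13: swap(4,4), lo=5 mid=5 ⇒ 12 11 10 6 1 13 4 14 15
13=13: mid=6
4<13: swap(5,6), lo=6 mid=7 ⇒ 12 11 10 6 1 4 13 14 15
done. lo=6 hi=6; data=12 11 10 6 1 4 13 14 15

12 11 10 6 1 4 13 14 15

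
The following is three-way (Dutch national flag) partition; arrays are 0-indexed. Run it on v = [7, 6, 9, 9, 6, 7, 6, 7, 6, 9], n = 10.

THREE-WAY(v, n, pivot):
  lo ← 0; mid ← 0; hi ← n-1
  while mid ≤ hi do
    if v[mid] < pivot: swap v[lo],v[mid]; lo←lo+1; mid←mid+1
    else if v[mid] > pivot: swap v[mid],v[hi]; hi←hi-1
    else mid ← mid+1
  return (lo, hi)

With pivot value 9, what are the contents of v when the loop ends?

[7, 6, 6, 7, 6, 7, 6, 9, 9, 9]

pivot = 9; lo=0, mid=0, hi=9
v[mid]=7<9: swap v[0],v[0]; lo=1,mid=1 → [7, 6, 9, 9, 6, 7, 6, 7, 6, 9]
v[mid]=6<9: swap v[1],v[1]; lo=2,mid=2 → [7, 6, 9, 9, 6, 7, 6, 7, 6, 9]
v[mid]=9=9: mid=3
v[mid]=9=9: mid=4
v[mid]=6<9: swap v[2],v[4]; lo=3,mid=5 → [7, 6, 6, 9, 9, 7, 6, 7, 6, 9]
v[mid]=7<9: swap v[3],v[5]; lo=4,mid=6 → [7, 6, 6, 7, 9, 9, 6, 7, 6, 9]
v[mid]=6<9: swap v[4],v[6]; lo=5,mid=7 → [7, 6, 6, 7, 6, 9, 9, 7, 6, 9]
v[mid]=7<9: swap v[5],v[7]; lo=6,mid=8 → [7, 6, 6, 7, 6, 7, 9, 9, 6, 9]
v[mid]=6<9: swap v[6],v[8]; lo=7,mid=9 → [7, 6, 6, 7, 6, 7, 6, 9, 9, 9]
v[mid]=9=9: mid=10
end: lo=7, hi=9; v = [7, 6, 6, 7, 6, 7, 6, 9, 9, 9]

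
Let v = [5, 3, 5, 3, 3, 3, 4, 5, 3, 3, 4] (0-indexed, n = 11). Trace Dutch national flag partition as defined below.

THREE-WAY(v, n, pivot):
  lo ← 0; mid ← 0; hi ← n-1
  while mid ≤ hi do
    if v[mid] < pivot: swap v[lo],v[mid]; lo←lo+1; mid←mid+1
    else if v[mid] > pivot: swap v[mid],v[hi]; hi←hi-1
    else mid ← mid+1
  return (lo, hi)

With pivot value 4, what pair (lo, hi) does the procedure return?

(6, 7)

pivot = 4; lo=0, mid=0, hi=10
v[mid]=5>4: swap v[0],v[10]; hi=9 → [4, 3, 5, 3, 3, 3, 4, 5, 3, 3, 5]
v[mid]=4=4: mid=1
v[mid]=3<4: swap v[0],v[1]; lo=1,mid=2 → [3, 4, 5, 3, 3, 3, 4, 5, 3, 3, 5]
v[mid]=5>4: swap v[2],v[9]; hi=8 → [3, 4, 3, 3, 3, 3, 4, 5, 3, 5, 5]
v[mid]=3<4: swap v[1],v[2]; lo=2,mid=3 → [3, 3, 4, 3, 3, 3, 4, 5, 3, 5, 5]
v[mid]=3<4: swap v[2],v[3]; lo=3,mid=4 → [3, 3, 3, 4, 3, 3, 4, 5, 3, 5, 5]
v[mid]=3<4: swap v[3],v[4]; lo=4,mid=5 → [3, 3, 3, 3, 4, 3, 4, 5, 3, 5, 5]
v[mid]=3<4: swap v[4],v[5]; lo=5,mid=6 → [3, 3, 3, 3, 3, 4, 4, 5, 3, 5, 5]
v[mid]=4=4: mid=7
v[mid]=5>4: swap v[7],v[8]; hi=7 → [3, 3, 3, 3, 3, 4, 4, 3, 5, 5, 5]
v[mid]=3<4: swap v[5],v[7]; lo=6,mid=8 → [3, 3, 3, 3, 3, 3, 4, 4, 5, 5, 5]
end: lo=6, hi=7; v = [3, 3, 3, 3, 3, 3, 4, 4, 5, 5, 5]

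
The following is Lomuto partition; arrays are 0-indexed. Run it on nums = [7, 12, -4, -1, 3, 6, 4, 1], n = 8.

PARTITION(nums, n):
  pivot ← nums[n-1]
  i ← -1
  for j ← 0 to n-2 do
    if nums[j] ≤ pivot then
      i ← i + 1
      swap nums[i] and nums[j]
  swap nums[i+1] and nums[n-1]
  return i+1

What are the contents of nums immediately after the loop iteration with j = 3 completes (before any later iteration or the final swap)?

[-4, -1, 7, 12, 3, 6, 4, 1]

pivot = nums[7] = 1; i = -1
j=0: nums[0]=7 > 1 → no swap
j=1: nums[1]=12 > 1 → no swap
j=2: nums[2]=-4 ≤ 1 → i=0, swap nums[0],nums[2] → [-4, 12, 7, -1, 3, 6, 4, 1]
j=3: nums[3]=-1 ≤ 1 → i=1, swap nums[1],nums[3] → [-4, -1, 7, 12, 3, 6, 4, 1]
(after j=3) nums = [-4, -1, 7, 12, 3, 6, 4, 1]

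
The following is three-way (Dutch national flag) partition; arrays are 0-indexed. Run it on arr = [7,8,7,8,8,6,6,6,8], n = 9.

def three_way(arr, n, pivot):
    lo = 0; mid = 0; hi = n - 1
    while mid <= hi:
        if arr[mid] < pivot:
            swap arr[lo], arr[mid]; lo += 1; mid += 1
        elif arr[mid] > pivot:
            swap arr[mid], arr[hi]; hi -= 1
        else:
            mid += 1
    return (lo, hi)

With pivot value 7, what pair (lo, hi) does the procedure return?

pivot = 7; lo=0, mid=0, hi=8
arr[mid]=7=7: mid=1
arr[mid]=8>7: swap arr[1],arr[8]; hi=7 → [7,8,7,8,8,6,6,6,8]
arr[mid]=8>7: swap arr[1],arr[7]; hi=6 → [7,6,7,8,8,6,6,8,8]
arr[mid]=6<7: swap arr[0],arr[1]; lo=1,mid=2 → [6,7,7,8,8,6,6,8,8]
arr[mid]=7=7: mid=3
arr[mid]=8>7: swap arr[3],arr[6]; hi=5 → [6,7,7,6,8,6,8,8,8]
arr[mid]=6<7: swap arr[1],arr[3]; lo=2,mid=4 → [6,6,7,7,8,6,8,8,8]
arr[mid]=8>7: swap arr[4],arr[5]; hi=4 → [6,6,7,7,6,8,8,8,8]
arr[mid]=6<7: swap arr[2],arr[4]; lo=3,mid=5 → [6,6,6,7,7,8,8,8,8]
end: lo=3, hi=4; arr = [6,6,6,7,7,8,8,8,8]

(3, 4)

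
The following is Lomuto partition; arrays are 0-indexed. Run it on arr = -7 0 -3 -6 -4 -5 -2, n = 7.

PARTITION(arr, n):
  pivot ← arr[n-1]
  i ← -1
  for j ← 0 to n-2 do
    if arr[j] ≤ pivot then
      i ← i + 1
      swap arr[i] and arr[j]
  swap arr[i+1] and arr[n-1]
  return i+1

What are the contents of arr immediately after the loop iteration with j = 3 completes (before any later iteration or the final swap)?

-7 -3 -6 0 -4 -5 -2

pivot = arr[6] = -2; i = -1
j=0: arr[0]=-7 ≤ -2 → i=0, swap arr[0],arr[0] (no change) → -7 0 -3 -6 -4 -5 -2
j=1: arr[1]=0 > -2 → no swap
j=2: arr[2]=-3 ≤ -2 → i=1, swap arr[1],arr[2] → -7 -3 0 -6 -4 -5 -2
j=3: arr[3]=-6 ≤ -2 → i=2, swap arr[2],arr[3] → -7 -3 -6 0 -4 -5 -2
(after j=3) arr = -7 -3 -6 0 -4 -5 -2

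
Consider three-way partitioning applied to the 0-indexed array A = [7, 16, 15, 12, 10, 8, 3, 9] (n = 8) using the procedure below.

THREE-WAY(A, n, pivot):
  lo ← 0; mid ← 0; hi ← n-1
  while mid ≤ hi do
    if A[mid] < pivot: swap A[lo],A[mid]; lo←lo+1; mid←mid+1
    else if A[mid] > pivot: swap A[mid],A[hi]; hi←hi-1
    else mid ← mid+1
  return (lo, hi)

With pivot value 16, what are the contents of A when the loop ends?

pivot = 16; lo=0, mid=0, hi=7
A[mid]=7<16: swap A[0],A[0]; lo=1,mid=1 → [7, 16, 15, 12, 10, 8, 3, 9]
A[mid]=16=16: mid=2
A[mid]=15<16: swap A[1],A[2]; lo=2,mid=3 → [7, 15, 16, 12, 10, 8, 3, 9]
A[mid]=12<16: swap A[2],A[3]; lo=3,mid=4 → [7, 15, 12, 16, 10, 8, 3, 9]
A[mid]=10<16: swap A[3],A[4]; lo=4,mid=5 → [7, 15, 12, 10, 16, 8, 3, 9]
A[mid]=8<16: swap A[4],A[5]; lo=5,mid=6 → [7, 15, 12, 10, 8, 16, 3, 9]
A[mid]=3<16: swap A[5],A[6]; lo=6,mid=7 → [7, 15, 12, 10, 8, 3, 16, 9]
A[mid]=9<16: swap A[6],A[7]; lo=7,mid=8 → [7, 15, 12, 10, 8, 3, 9, 16]
end: lo=7, hi=7; A = [7, 15, 12, 10, 8, 3, 9, 16]

[7, 15, 12, 10, 8, 3, 9, 16]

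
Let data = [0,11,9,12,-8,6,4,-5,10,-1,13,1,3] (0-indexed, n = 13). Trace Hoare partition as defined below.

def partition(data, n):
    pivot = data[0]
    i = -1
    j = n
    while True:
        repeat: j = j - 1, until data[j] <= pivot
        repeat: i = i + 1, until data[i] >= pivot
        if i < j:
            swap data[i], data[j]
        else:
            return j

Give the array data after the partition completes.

pivot=0
j stops at 9 (-1), i stops at 0 (0); swap ⇒ [-1,11,9,12,-8,6,4,-5,10,0,13,1,3]
j stops at 7 (-5), i stops at 1 (11); swap ⇒ [-1,-5,9,12,-8,6,4,11,10,0,13,1,3]
j stops at 4 (-8), i stops at 2 (9); swap ⇒ [-1,-5,-8,12,9,6,4,11,10,0,13,1,3]
j stops at 2, i stops at 3; i≥j ⇒ return 2. data=[-1,-5,-8,12,9,6,4,11,10,0,13,1,3]

[-1,-5,-8,12,9,6,4,11,10,0,13,1,3]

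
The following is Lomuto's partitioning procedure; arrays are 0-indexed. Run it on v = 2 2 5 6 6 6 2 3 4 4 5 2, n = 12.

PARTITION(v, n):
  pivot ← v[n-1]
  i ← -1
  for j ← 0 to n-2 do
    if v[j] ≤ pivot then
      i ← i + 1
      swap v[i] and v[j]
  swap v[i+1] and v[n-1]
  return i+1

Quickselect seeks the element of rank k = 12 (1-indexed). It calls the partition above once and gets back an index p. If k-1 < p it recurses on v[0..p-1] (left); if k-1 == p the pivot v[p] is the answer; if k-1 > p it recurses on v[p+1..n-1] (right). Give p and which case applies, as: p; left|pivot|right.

3; right

pivot = v[11] = 2; i = -1
j=0: v[0]=2 ≤ 2 → i=0, swap v[0],v[0] (no change) → 2 2 5 6 6 6 2 3 4 4 5 2
j=1: v[1]=2 ≤ 2 → i=1, swap v[1],v[1] (no change) → 2 2 5 6 6 6 2 3 4 4 5 2
j=2: v[2]=5 > 2 → no swap
j=3: v[3]=6 > 2 → no swap
j=4: v[4]=6 > 2 → no swap
j=5: v[5]=6 > 2 → no swap
j=6: v[6]=2 ≤ 2 → i=2, swap v[2],v[6] → 2 2 2 6 6 6 5 3 4 4 5 2
j=7: v[7]=3 > 2 → no swap
j=8: v[8]=4 > 2 → no swap
j=9: v[9]=4 > 2 → no swap
j=10: v[10]=5 > 2 → no swap
final swap v[3],v[11] → 2 2 2 2 6 6 5 3 4 4 5 6; return 3
p = 3; k-1 = 11 > 3 ⇒ right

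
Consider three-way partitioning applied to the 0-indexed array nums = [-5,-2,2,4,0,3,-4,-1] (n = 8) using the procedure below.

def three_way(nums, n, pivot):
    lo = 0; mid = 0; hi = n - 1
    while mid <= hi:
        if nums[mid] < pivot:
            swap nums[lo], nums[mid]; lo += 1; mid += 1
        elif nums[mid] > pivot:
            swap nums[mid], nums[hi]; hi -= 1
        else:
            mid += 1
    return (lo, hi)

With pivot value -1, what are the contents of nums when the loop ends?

pivot = -1; lo=0, mid=0, hi=7
nums[mid]=-5<-1: swap nums[0],nums[0]; lo=1,mid=1 → [-5,-2,2,4,0,3,-4,-1]
nums[mid]=-2<-1: swap nums[1],nums[1]; lo=2,mid=2 → [-5,-2,2,4,0,3,-4,-1]
nums[mid]=2>-1: swap nums[2],nums[7]; hi=6 → [-5,-2,-1,4,0,3,-4,2]
nums[mid]=-1=-1: mid=3
nums[mid]=4>-1: swap nums[3],nums[6]; hi=5 → [-5,-2,-1,-4,0,3,4,2]
nums[mid]=-4<-1: swap nums[2],nums[3]; lo=3,mid=4 → [-5,-2,-4,-1,0,3,4,2]
nums[mid]=0>-1: swap nums[4],nums[5]; hi=4 → [-5,-2,-4,-1,3,0,4,2]
nums[mid]=3>-1: swap nums[4],nums[4]; hi=3 → [-5,-2,-4,-1,3,0,4,2]
end: lo=3, hi=3; nums = [-5,-2,-4,-1,3,0,4,2]

[-5,-2,-4,-1,3,0,4,2]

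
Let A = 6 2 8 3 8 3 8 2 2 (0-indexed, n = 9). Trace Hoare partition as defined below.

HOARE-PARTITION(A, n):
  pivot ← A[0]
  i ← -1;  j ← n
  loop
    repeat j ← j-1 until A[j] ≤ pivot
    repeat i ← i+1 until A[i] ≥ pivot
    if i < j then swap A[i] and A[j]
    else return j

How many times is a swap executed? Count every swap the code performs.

pivot = A[0] = 6; i = -1, j = 9
j→8 (A[8]=2≤6), i→0 (A[0]=6≥6); i<j, swap → 2 2 8 3 8 3 8 2 6
j→7 (A[7]=2≤6), i→2 (A[2]=8≥6); i<j, swap → 2 2 2 3 8 3 8 8 6
j→5 (A[5]=3≤6), i→4 (A[4]=8≥6); i<j, swap → 2 2 2 3 3 8 8 8 6
j→4, i→5; i≥j, return j=4. A = 2 2 2 3 3 8 8 8 6

3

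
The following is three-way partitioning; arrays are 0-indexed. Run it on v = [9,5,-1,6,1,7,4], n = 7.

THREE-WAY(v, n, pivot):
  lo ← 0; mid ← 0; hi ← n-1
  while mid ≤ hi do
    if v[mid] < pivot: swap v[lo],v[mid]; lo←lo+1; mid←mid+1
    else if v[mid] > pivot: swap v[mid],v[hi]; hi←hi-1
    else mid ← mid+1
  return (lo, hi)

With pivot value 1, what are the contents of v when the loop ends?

pivot = 1; lo=0, mid=0, hi=6
v[mid]=9>1: swap v[0],v[6]; hi=5 → [4,5,-1,6,1,7,9]
v[mid]=4>1: swap v[0],v[5]; hi=4 → [7,5,-1,6,1,4,9]
v[mid]=7>1: swap v[0],v[4]; hi=3 → [1,5,-1,6,7,4,9]
v[mid]=1=1: mid=1
v[mid]=5>1: swap v[1],v[3]; hi=2 → [1,6,-1,5,7,4,9]
v[mid]=6>1: swap v[1],v[2]; hi=1 → [1,-1,6,5,7,4,9]
v[mid]=-1<1: swap v[0],v[1]; lo=1,mid=2 → [-1,1,6,5,7,4,9]
end: lo=1, hi=1; v = [-1,1,6,5,7,4,9]

[-1,1,6,5,7,4,9]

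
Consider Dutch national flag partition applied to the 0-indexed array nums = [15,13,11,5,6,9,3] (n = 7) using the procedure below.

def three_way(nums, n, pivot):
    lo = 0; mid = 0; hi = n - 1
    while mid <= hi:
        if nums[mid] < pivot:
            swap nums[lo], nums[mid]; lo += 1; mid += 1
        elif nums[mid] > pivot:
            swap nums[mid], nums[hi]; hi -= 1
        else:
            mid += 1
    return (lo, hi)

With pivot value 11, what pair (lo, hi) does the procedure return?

pivot = 11; lo=0, mid=0, hi=6
nums[mid]=15>11: swap nums[0],nums[6]; hi=5 → [3,13,11,5,6,9,15]
nums[mid]=3<11: swap nums[0],nums[0]; lo=1,mid=1 → [3,13,11,5,6,9,15]
nums[mid]=13>11: swap nums[1],nums[5]; hi=4 → [3,9,11,5,6,13,15]
nums[mid]=9<11: swap nums[1],nums[1]; lo=2,mid=2 → [3,9,11,5,6,13,15]
nums[mid]=11=11: mid=3
nums[mid]=5<11: swap nums[2],nums[3]; lo=3,mid=4 → [3,9,5,11,6,13,15]
nums[mid]=6<11: swap nums[3],nums[4]; lo=4,mid=5 → [3,9,5,6,11,13,15]
end: lo=4, hi=4; nums = [3,9,5,6,11,13,15]

(4, 4)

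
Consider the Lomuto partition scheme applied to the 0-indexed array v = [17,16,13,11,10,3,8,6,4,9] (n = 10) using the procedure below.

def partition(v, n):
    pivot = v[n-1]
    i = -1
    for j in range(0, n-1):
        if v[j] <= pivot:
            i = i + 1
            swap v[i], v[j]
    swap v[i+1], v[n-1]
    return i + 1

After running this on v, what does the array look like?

[3,8,6,4,9,17,16,13,11,10]

pivot=9, i=-1
j=0: 17>9, skip
j=1: 16>9, skip
j=2: 13>9, skip
j=3: 11>9, skip
j=4: 10>9, skip
j=5: 3≤9, i=0, swap(0,5) ⇒ [3,16,13,11,10,17,8,6,4,9]
j=6: 8≤9, i=1, swap(1,6) ⇒ [3,8,13,11,10,17,16,6,4,9]
j=7: 6≤9, i=2, swap(2,7) ⇒ [3,8,6,11,10,17,16,13,4,9]
j=8: 4≤9, i=3, swap(3,8) ⇒ [3,8,6,4,10,17,16,13,11,9]
swap(4,9) ⇒ [3,8,6,4,9,17,16,13,11,10]; return 4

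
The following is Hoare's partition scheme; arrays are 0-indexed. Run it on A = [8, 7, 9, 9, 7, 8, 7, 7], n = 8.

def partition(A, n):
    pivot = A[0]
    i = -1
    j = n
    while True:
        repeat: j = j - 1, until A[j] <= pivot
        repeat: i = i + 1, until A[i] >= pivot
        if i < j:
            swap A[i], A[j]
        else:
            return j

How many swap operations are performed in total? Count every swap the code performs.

pivot = A[0] = 8; i = -1, j = 8
j→7 (A[7]=7≤8), i→0 (A[0]=8≥8); i<j, swap → [7, 7, 9, 9, 7, 8, 7, 8]
j→6 (A[6]=7≤8), i→2 (A[2]=9≥8); i<j, swap → [7, 7, 7, 9, 7, 8, 9, 8]
j→5 (A[5]=8≤8), i→3 (A[3]=9≥8); i<j, swap → [7, 7, 7, 8, 7, 9, 9, 8]
j→4, i→5; i≥j, return j=4. A = [7, 7, 7, 8, 7, 9, 9, 8]

3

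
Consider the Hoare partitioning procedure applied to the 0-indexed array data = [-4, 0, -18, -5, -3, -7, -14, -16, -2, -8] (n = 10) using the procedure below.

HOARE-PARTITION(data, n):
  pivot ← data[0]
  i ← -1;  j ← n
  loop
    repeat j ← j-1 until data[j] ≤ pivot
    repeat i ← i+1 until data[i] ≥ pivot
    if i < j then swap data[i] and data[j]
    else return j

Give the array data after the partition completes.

pivot=-4
j stops at 9 (-8), i stops at 0 (-4); swap ⇒ [-8, 0, -18, -5, -3, -7, -14, -16, -2, -4]
j stops at 7 (-16), i stops at 1 (0); swap ⇒ [-8, -16, -18, -5, -3, -7, -14, 0, -2, -4]
j stops at 6 (-14), i stops at 4 (-3); swap ⇒ [-8, -16, -18, -5, -14, -7, -3, 0, -2, -4]
j stops at 5, i stops at 6; i≥j ⇒ return 5. data=[-8, -16, -18, -5, -14, -7, -3, 0, -2, -4]

[-8, -16, -18, -5, -14, -7, -3, 0, -2, -4]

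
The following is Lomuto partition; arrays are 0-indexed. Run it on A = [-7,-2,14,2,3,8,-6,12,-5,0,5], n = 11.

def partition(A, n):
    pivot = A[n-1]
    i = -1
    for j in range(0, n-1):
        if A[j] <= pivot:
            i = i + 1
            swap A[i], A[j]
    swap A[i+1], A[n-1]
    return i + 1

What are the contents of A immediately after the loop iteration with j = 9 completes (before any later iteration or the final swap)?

[-7,-2,2,3,-6,-5,0,12,8,14,5]

pivot = A[10] = 5; i = -1
j=0: A[0]=-7 ≤ 5 → i=0, swap A[0],A[0] (no change) → [-7,-2,14,2,3,8,-6,12,-5,0,5]
j=1: A[1]=-2 ≤ 5 → i=1, swap A[1],A[1] (no change) → [-7,-2,14,2,3,8,-6,12,-5,0,5]
j=2: A[2]=14 > 5 → no swap
j=3: A[3]=2 ≤ 5 → i=2, swap A[2],A[3] → [-7,-2,2,14,3,8,-6,12,-5,0,5]
j=4: A[4]=3 ≤ 5 → i=3, swap A[3],A[4] → [-7,-2,2,3,14,8,-6,12,-5,0,5]
j=5: A[5]=8 > 5 → no swap
j=6: A[6]=-6 ≤ 5 → i=4, swap A[4],A[6] → [-7,-2,2,3,-6,8,14,12,-5,0,5]
j=7: A[7]=12 > 5 → no swap
j=8: A[8]=-5 ≤ 5 → i=5, swap A[5],A[8] → [-7,-2,2,3,-6,-5,14,12,8,0,5]
j=9: A[9]=0 ≤ 5 → i=6, swap A[6],A[9] → [-7,-2,2,3,-6,-5,0,12,8,14,5]
(after j=9) A = [-7,-2,2,3,-6,-5,0,12,8,14,5]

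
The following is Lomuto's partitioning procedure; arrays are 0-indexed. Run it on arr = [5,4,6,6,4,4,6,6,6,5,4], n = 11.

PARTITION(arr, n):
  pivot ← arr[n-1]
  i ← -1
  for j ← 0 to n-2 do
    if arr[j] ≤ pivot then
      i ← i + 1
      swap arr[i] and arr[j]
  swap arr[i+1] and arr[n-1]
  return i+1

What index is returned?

3

pivot=4, i=-1
j=0: 5>4, skip
j=1: 4≤4, i=0, swap(0,1) ⇒ [4,5,6,6,4,4,6,6,6,5,4]
j=2: 6>4, skip
j=3: 6>4, skip
j=4: 4≤4, i=1, swap(1,4) ⇒ [4,4,6,6,5,4,6,6,6,5,4]
j=5: 4≤4, i=2, swap(2,5) ⇒ [4,4,4,6,5,6,6,6,6,5,4]
j=6: 6>4, skip
j=7: 6>4, skip
j=8: 6>4, skip
j=9: 5>4, skip
swap(3,10) ⇒ [4,4,4,4,5,6,6,6,6,5,6]; return 3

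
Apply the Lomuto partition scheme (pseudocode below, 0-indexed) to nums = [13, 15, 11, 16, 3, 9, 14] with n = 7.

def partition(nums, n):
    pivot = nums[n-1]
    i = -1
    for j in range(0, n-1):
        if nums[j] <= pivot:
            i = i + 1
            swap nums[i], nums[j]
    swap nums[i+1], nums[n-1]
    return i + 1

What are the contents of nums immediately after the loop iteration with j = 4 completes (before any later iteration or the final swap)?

pivot=14, i=-1
j=0: 13≤14, i=0, swap(0,0) ⇒ [13, 15, 11, 16, 3, 9, 14]
j=1: 15>14, skip
j=2: 11≤14, i=1, swap(1,2) ⇒ [13, 11, 15, 16, 3, 9, 14]
j=3: 16>14, skip
j=4: 3≤14, i=2, swap(2,4) ⇒ [13, 11, 3, 16, 15, 9, 14]
(after j=4) nums = [13, 11, 3, 16, 15, 9, 14]

[13, 11, 3, 16, 15, 9, 14]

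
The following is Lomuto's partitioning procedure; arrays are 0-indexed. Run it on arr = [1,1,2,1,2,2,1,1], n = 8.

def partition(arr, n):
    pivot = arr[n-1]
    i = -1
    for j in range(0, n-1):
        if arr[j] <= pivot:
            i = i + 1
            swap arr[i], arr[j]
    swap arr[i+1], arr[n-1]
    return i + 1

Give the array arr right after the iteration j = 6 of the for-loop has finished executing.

[1,1,1,1,2,2,2,1]

pivot = arr[7] = 1; i = -1
j=0: arr[0]=1 ≤ 1 → i=0, swap arr[0],arr[0] (no change) → [1,1,2,1,2,2,1,1]
j=1: arr[1]=1 ≤ 1 → i=1, swap arr[1],arr[1] (no change) → [1,1,2,1,2,2,1,1]
j=2: arr[2]=2 > 1 → no swap
j=3: arr[3]=1 ≤ 1 → i=2, swap arr[2],arr[3] → [1,1,1,2,2,2,1,1]
j=4: arr[4]=2 > 1 → no swap
j=5: arr[5]=2 > 1 → no swap
j=6: arr[6]=1 ≤ 1 → i=3, swap arr[3],arr[6] → [1,1,1,1,2,2,2,1]
(after j=6) arr = [1,1,1,1,2,2,2,1]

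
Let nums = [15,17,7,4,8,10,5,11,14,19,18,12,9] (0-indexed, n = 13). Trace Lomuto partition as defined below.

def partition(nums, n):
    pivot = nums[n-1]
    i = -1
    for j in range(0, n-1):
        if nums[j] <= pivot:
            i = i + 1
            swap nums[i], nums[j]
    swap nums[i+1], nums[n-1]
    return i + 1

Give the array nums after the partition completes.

pivot=9, i=-1
j=0: 15>9, skip
j=1: 17>9, skip
j=2: 7≤9, i=0, swap(0,2) ⇒ [7,17,15,4,8,10,5,11,14,19,18,12,9]
j=3: 4≤9, i=1, swap(1,3) ⇒ [7,4,15,17,8,10,5,11,14,19,18,12,9]
j=4: 8≤9, i=2, swap(2,4) ⇒ [7,4,8,17,15,10,5,11,14,19,18,12,9]
j=5: 10>9, skip
j=6: 5≤9, i=3, swap(3,6) ⇒ [7,4,8,5,15,10,17,11,14,19,18,12,9]
j=7: 11>9, skip
j=8: 14>9, skip
j=9: 19>9, skip
j=10: 18>9, skip
j=11: 12>9, skip
swap(4,12) ⇒ [7,4,8,5,9,10,17,11,14,19,18,12,15]; return 4

[7,4,8,5,9,10,17,11,14,19,18,12,15]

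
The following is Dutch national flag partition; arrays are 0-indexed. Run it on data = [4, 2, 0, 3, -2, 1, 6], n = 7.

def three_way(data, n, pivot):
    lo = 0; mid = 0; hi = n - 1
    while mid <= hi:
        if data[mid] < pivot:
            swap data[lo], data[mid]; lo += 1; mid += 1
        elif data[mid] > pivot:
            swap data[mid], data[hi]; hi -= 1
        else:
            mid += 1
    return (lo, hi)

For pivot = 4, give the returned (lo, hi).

(5, 5)

pivot = 4; lo=0, mid=0, hi=6
data[mid]=4=4: mid=1
data[mid]=2<4: swap data[0],data[1]; lo=1,mid=2 → [2, 4, 0, 3, -2, 1, 6]
data[mid]=0<4: swap data[1],data[2]; lo=2,mid=3 → [2, 0, 4, 3, -2, 1, 6]
data[mid]=3<4: swap data[2],data[3]; lo=3,mid=4 → [2, 0, 3, 4, -2, 1, 6]
data[mid]=-2<4: swap data[3],data[4]; lo=4,mid=5 → [2, 0, 3, -2, 4, 1, 6]
data[mid]=1<4: swap data[4],data[5]; lo=5,mid=6 → [2, 0, 3, -2, 1, 4, 6]
data[mid]=6>4: swap data[6],data[6]; hi=5 → [2, 0, 3, -2, 1, 4, 6]
end: lo=5, hi=5; data = [2, 0, 3, -2, 1, 4, 6]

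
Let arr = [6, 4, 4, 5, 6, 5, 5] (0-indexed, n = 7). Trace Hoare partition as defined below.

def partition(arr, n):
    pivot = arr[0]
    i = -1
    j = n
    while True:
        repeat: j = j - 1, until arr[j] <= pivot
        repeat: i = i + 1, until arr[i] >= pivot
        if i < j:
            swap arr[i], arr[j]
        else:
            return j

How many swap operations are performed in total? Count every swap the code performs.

pivot = arr[0] = 6; i = -1, j = 7
j→6 (arr[6]=5≤6), i→0 (arr[0]=6≥6); i<j, swap → [5, 4, 4, 5, 6, 5, 6]
j→5 (arr[5]=5≤6), i→4 (arr[4]=6≥6); i<j, swap → [5, 4, 4, 5, 5, 6, 6]
j→4, i→5; i≥j, return j=4. arr = [5, 4, 4, 5, 5, 6, 6]

2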